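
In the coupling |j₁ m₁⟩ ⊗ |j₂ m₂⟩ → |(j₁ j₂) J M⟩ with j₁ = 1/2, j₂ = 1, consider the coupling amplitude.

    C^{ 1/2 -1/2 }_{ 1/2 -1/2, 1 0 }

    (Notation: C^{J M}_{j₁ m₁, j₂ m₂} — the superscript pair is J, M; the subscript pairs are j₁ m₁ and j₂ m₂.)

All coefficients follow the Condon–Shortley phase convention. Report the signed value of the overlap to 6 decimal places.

triangle: 1!·0!·1!/3! = 1/6
(j±m)!: 0!·1!·1!·1!·0!·1! = 1
prefactor² = (2J+1)·Δ·N² = 1/3
  k=1: −1/(1!·0!·0!·0!·0!·1!) = -1
Σ = -1  ⇒  CG² = 1/3·(-1)² = 1/3
CG = −√(1/3) = -0.577350

−√(1/3) ≈ -0.577350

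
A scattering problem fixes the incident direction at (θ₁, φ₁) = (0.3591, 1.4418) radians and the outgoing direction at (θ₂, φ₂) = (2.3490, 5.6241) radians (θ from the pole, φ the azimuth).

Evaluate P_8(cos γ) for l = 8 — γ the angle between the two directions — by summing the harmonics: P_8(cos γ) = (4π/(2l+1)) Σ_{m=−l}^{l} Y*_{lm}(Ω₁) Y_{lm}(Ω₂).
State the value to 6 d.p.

0.061942

Addition theorem: P_8(cos γ) = (4π/17) Σ_m Y*_{lm}(Ω₁) Y_{lm}(Ω₂), m = −8…8:
  term(m=-8) = -0.00000 - 0.00000j   from Y*(Ω₁)=0.00006 - 0.00010j, Y(Ω₂)=0.01813 - 0.02889j
  term(m=-7) = 0.00009 - 0.00014j   from Y*(Ω₁)=-0.00100 - 0.00079j, Y(Ω₂)=0.01326 + 0.13383j
  term(m=-6) = 0.00270 + 0.00011j   from Y*(Ω₁)=-0.00616 + 0.00602j, Y(Ω₂)=-0.21579 - 0.22801j
  term(m=-5) = 0.00897 + 0.01677j   from Y*(Ω₁)=0.02490 + 0.03309j, Y(Ω₂)=0.45390 + 0.07038j
  term(m=-4) = -0.02623 + 0.04282j   from Y*(Ω₁)=0.12633 - 0.07166j, Y(Ω₂)=-0.30253 + 0.16734j
  term(m=-3) = 0.02730 + 0.00053j   from Y*(Ω₁)=-0.13626 - 0.33436j, Y(Ω₂)=-0.02990 + 0.06948j
  term(m=-2) = 0.10752 + 0.19195j   from Y*(Ω₁)=-0.55297 + 0.14591j, Y(Ω₂)=-0.09616 - 0.37249j
  term(m=-1) = -0.02060 + 0.03515j   from Y*(Ω₁)=0.04860 + 0.37466j, Y(Ω₂)=0.08526 + 0.06605j
  term(m=+0) = -0.11573 + 0.00000j   from Y*(Ω₁)=-0.32668 + 0.00000j, Y(Ω₂)=0.35427 + 0.00000j
  term(m=+1) = -0.02060 - 0.03515j   from Y*(Ω₁)=-0.04860 + 0.37466j, Y(Ω₂)=-0.08526 + 0.06605j
  term(m=+2) = 0.10752 - 0.19195j   from Y*(Ω₁)=-0.55297 - 0.14591j, Y(Ω₂)=-0.09616 + 0.37249j
  term(m=+3) = 0.02730 - 0.00053j   from Y*(Ω₁)=0.13626 - 0.33436j, Y(Ω₂)=0.02990 + 0.06948j
  term(m=+4) = -0.02623 - 0.04282j   from Y*(Ω₁)=0.12633 + 0.07166j, Y(Ω₂)=-0.30253 - 0.16734j
  term(m=+5) = 0.00897 - 0.01677j   from Y*(Ω₁)=-0.02490 + 0.03309j, Y(Ω₂)=-0.45390 + 0.07038j
  term(m=+6) = 0.00270 - 0.00011j   from Y*(Ω₁)=-0.00616 - 0.00602j, Y(Ω₂)=-0.21579 + 0.22801j
  term(m=+7) = 0.00009 + 0.00014j   from Y*(Ω₁)=0.00100 - 0.00079j, Y(Ω₂)=-0.01326 + 0.13383j
  term(m=+8) = -0.00000 + 0.00000j   from Y*(Ω₁)=0.00006 + 0.00010j, Y(Ω₂)=0.01813 + 0.02889j
Total Σ_m = 0.08380 - 0.00000j. Multiply by 0.739198: 0.06194 - 0.00000j. P_8(cos γ) = 0.061942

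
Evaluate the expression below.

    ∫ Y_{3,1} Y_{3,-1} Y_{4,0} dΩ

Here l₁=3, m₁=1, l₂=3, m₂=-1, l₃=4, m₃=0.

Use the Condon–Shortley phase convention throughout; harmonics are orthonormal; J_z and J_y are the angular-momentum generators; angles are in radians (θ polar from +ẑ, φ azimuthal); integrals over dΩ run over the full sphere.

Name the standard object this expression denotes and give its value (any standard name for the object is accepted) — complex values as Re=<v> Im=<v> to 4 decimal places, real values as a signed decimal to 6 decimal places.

Gaunt coefficient, -0.025645

This is a Gaunt coefficient — the integral of a triple product of spherical harmonics over the sphere.
m-sum 0 ✓  L=10 even ✓  0≤4≤6 ✓
Π(2lᵢ+1) = 7×7×9 = 441
triangle coeff Δ(3,3,4) = 1/34650
Σ_t [0,2]: t=0:+1/72 t=1:−1/16 t=2:+1/72 = -5/144
(3j)²=2/77 [(3 3 4; 0 0 0)], sign=-1
Σ_t [0,2]: t=0:+1/32 t=1:−1/36 t=2:+1/1152 = 5/1152
(3j)²=1/1386 [(3 3 4; 1 -1 0)], sign=+1
⇒ 4πI² = 1/121
I = (-1)√(1/121/(4π)) = -0.02564498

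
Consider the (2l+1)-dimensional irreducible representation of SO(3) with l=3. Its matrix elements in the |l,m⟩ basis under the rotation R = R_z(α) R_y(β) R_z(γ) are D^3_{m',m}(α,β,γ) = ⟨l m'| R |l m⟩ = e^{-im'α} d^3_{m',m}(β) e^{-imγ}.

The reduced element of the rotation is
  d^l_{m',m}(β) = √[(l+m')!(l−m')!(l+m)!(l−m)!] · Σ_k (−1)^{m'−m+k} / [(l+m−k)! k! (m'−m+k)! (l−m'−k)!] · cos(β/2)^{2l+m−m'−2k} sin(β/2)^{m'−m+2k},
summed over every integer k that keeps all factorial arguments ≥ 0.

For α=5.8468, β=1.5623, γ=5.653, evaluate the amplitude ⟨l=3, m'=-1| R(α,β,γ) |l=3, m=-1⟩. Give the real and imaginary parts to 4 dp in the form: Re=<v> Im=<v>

D^3_{-1,-1}(5.8468,1.5623,5.6530) = e^{-i·-1·5.8468}·d^3_{-1,-1}(1.5623)·e^{-i·-1·5.6530}. Compute d first:
c=cos(1.562300/2)=0.710104, s=sin(1.562300/2)=0.704097; N=√[2·24·2·24]=48.000000
The bounds max(0,m−m')=0 and min(l+m,l−m')=2 give 3 terms
  k=0: (−1)^0·48.0000/(48)·0.7101^6·0.7041^0 = +0.128213
  k=1: (−1)^1·48.0000/(6)·0.7101^4·0.7041^2 = -1.008423
  k=2: (−1)^2·48.0000/(8)·0.7101^2·0.7041^4 = +0.743574
d^3_{-1,-1}(1.5623) = +0.128213 -1.008423 +0.743574 = -0.136636
Attach z-rotation phases: D = e^{-i(-1)(5.8468)}·(-0.136636)·e^{-i(-1)(5.6530)} = -0.066013+0.119632i

Re=-0.0660 Im=0.1196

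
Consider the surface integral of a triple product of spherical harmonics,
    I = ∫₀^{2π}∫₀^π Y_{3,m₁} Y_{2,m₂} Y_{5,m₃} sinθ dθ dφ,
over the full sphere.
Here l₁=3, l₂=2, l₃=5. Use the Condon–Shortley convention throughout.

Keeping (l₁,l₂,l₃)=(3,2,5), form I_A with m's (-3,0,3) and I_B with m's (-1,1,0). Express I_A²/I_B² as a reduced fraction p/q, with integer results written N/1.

14/25

Same 3,2,5: normalisation and zero-m 3j drop out of the ratio.
A: Δ: 0! 6! 4! / 11! → 1/2310; sum: t=0:+1/2880 = 1/2880; 3j²(3 2 5; -3 0 3) = Δ·Π!·Σ² = 2/165  (sign +1)
B: Δ: 0! 6! 4! / 11! → 1/2310; sum: t=0:+1/288 = 1/288; 3j²(3 2 5; -1 1 0) = Δ·Π!·Σ² = 5/231  (sign -1)
I_A²/I_B² = (2/165)/(5/231) = 14/25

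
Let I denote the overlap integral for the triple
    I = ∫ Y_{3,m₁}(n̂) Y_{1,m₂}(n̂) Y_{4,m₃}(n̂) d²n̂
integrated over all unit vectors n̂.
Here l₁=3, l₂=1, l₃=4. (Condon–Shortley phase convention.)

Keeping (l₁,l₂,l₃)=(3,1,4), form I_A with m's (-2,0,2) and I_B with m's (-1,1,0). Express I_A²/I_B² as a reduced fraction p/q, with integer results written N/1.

Same 3,1,4: normalisation and zero-m 3j drop out of the ratio.
A: Δ: 0! 6! 2! / 9! → 1/252; sum: t=0:+1/120 = 1/120; 3j²(3 1 4; -2 0 2) = Δ·Π!·Σ² = 1/21  (sign +1)
B: Δ: 0! 6! 2! / 9! → 1/252; sum: t=0:+1/96 = 1/96; 3j²(3 1 4; -1 1 0) = Δ·Π!·Σ² = 1/42  (sign +1)
I_A²/I_B² = (1/21)/(1/42) = 2/1

2/1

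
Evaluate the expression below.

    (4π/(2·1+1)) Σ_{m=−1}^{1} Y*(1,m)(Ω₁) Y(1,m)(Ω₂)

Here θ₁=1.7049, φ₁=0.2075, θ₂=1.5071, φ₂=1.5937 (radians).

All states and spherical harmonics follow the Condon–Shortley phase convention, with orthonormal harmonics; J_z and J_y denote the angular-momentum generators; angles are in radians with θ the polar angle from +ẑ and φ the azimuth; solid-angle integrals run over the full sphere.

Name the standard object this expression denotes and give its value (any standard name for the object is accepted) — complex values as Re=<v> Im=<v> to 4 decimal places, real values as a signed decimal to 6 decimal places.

Legendre polynomial (addition theorem), +0.173022

This sum is the spherical-harmonic addition theorem: it equals the Legendre polynomial P_l(cos γ) of the angle γ between the two directions.
Addition theorem: P_1(cos γ) = (4π/3) Σ_m Y*_{lm}(Ω₁) Y_{lm}(Ω₂), m = −1…1:
  term(m=-1) = +0.021669-0.116049i   from Y*(Ω₁)=+0.335048+0.070538i, Y(Ω₂)=-0.007896-0.344703i
  term(m=+0) = -0.002032-0.000000i   from Y*(Ω₁)=-0.065327-0.000000i, Y(Ω₂)=+0.031101+0.000000i
  term(m=+1) = +0.021669+0.116049i   from Y*(Ω₁)=-0.335048+0.070538i, Y(Ω₂)=+0.007896-0.344703i
Total Σ_m = +0.041306+0.000000i. Multiply by 4.188790: +0.173022+0.000000i. P_1(cos γ) = 0.173022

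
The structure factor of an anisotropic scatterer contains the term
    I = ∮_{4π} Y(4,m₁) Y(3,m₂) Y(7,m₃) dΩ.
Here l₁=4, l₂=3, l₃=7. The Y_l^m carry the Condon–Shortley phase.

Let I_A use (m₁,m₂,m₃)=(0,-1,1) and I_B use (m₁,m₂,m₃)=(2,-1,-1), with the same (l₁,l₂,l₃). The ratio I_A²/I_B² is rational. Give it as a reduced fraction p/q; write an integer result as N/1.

5/2

l's match ⇒ only the (l;m) 3-j factors differ between A and B.
A: triangle coeff Δ(4,3,7) = 1/45045; Σ_t [0,0]: t=0:+1/27648 = 1/27648; (3j)²=10/429 [(4 3 7; 0 -1 1)], sign=+1
B: triangle coeff Δ(4,3,7) = 1/45045; Σ_t [0,0]: t=0:+1/69120 = 1/69120; (3j)²=4/429 [(4 3 7; 2 -1 -1)], sign=+1
I_A²/I_B² = (10/429)/(4/429) = 5/2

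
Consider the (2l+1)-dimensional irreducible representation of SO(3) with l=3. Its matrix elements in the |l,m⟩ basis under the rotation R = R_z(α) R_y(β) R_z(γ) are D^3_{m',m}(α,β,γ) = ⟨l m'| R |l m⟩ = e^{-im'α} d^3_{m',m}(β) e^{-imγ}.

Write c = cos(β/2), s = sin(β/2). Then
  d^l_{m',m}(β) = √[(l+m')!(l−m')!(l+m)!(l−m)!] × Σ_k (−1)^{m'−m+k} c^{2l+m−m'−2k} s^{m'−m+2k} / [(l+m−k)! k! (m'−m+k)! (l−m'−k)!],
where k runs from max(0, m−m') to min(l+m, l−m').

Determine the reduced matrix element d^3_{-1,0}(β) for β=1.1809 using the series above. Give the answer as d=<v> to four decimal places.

d^3_{-1,0}(β=1.1809) via the finite sum:
Half-angle: c=0.830690, s=0.556735. N=√(2·24·6·6)=41.569219
Admissible k: 1..3 (factorial args all ≥0)
  k=1: (−1)^0·41.5692/(12)·0.8307^5·0.5567^1 = +0.762842
  k=2: (−1)^1·41.5692/(4)·0.8307^3·0.5567^3 = -1.027956
  k=3: (−1)^2·41.5692/(12)·0.8307^1·0.5567^5 = +0.153912
d^3_{-1,0}(1.1809) = +0.762842 -1.027956 +0.153912 = -0.111202

d=-0.1112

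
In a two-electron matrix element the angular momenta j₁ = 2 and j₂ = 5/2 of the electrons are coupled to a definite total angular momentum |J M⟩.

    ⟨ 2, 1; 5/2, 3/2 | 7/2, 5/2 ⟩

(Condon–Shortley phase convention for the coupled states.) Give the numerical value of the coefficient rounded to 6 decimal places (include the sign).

-0.125988

√[8·1!3!4!/9! · 3!1!4!1!6!1!] = √(2304/7)
  +(−1)^0/∏(0,1,1,4,2,0)! = 1/48  (running 1/48)
  +(−1)^1/∏(1,0,0,3,3,1)! = -1/36  (running -1/144)
⟨..|..⟩ = √(2304/7)·(-1/144) = -0.125988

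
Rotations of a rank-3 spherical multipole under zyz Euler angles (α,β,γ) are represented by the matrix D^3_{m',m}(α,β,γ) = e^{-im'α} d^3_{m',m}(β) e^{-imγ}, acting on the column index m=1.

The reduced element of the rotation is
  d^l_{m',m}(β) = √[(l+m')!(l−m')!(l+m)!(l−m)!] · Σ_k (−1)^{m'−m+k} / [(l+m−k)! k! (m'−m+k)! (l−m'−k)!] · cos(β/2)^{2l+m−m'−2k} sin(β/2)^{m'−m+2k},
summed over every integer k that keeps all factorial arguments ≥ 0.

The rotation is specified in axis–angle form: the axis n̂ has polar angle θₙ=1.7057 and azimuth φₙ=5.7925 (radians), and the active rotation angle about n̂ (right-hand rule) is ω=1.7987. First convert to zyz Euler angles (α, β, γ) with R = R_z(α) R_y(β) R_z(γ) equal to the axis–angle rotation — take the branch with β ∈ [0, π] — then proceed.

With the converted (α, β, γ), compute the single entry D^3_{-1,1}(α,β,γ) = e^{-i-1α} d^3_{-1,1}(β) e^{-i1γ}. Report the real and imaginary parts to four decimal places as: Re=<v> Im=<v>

Axis–angle → zyz. n̂ = (sinθₙcosφₙ, sinθₙsinφₙ, cosθₙ) = (+0.873996, -0.466949, -0.134495), ω = 1.7987.
R = I cosω + sinω [n̂]ₓ + (1−cosω) n̂n̂ᵀ gives
  R = [+0.710519, -0.369302, -0.598981; -0.631336, +0.041369, -0.774405; +0.310768, +0.928388, -0.203760]
β = atan2(√(R₁₃²+R₂₃²), R₃₃) = 1.775993; α = atan2(R₂₃, R₁₃) mod 2π = 4.054034; γ = atan2(R₃₂, −R₃₁) mod 2π = 1.893812
D^3_{-1,1}(4.0540,1.7760,1.8938) = e^{-i·-1·4.0540}·d^3_{-1,1}(1.7760)·e^{-i·1·1.8938}. Compute d first:
Half-angle: c=0.630967, s=0.775809. N=√(2·24·24·2)=48.000000
k∈{2,3,4} keeps every argument non-negative
  k=2: (−1)^0·48.0000/(8)·0.6310^4·0.7758^2 = +0.572386
  k=3: (−1)^1·48.0000/(6)·0.6310^2·0.7758^4 = -1.153782
  k=4: (−1)^2·48.0000/(48)·0.6310^0·0.7758^6 = +0.218037
d^3_{-1,1}(1.7760) = +0.572386 -1.153782 +0.218037 = -0.363359
Phases: e^{-i·(-1)·4.0540}=-0.611816-0.791000i, e^{-i·(1)·1.8938}=-0.317428-0.948282i ⇒ D=+0.201985-0.302046i

Re=0.2020 Im=-0.3020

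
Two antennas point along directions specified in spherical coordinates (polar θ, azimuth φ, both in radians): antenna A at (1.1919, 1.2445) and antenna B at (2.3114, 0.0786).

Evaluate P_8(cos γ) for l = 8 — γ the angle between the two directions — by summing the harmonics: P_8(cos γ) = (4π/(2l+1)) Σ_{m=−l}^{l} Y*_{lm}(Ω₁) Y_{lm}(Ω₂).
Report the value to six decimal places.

0.269295

Term-by-term m-sum for l=8 (normalisation 4π/17 = 0.739198):
  [-8]  conj(Y_{8,-8})(Ω₁) = (-0.246701, -0.144952) ; Y_{8,-8}(Ω₂) = (0.036704, -0.026694) ; Δ = (-0.012924, 0.001265)
  [-7]  conj(Y_{8,-7})(Ω₁) = (-0.344593, 0.298157) ; Y_{8,-7}(Ω₂) = (-0.141469, 0.086774) ; Δ = (0.022877, -0.072082)
  [-6]  conj(Y_{8,-6})(Ω₁) = (0.096143, 0.235917) ; Y_{8,-6}(Ω₂) = (0.315949, -0.161128) ; Δ = (0.068389, 0.059046)
  [-5]  conj(Y_{8,-5})(Ω₁) = (-0.196949, 0.011967) ; Y_{8,-5}(Ω₂) = (-0.425021, 0.176199) ; Δ = (0.081599, -0.039788)
  [-4]  conj(Y_{8,-4})(Ω₁) = (-0.088696, 0.326043) ; Y_{8,-4}(Ω₂) = (0.251585, -0.081812) ; Δ = (0.004360, 0.089284)
  [-3]  conj(Y_{8,-3})(Ω₁) = (-0.037137, -0.024968) ; Y_{8,-3}(Ω₂) = (0.173601, -0.041711) ; Δ = (-0.007488, -0.002785)
  [-2]  conj(Y_{8,-2})(Ω₁) = (-0.266420, 0.203626) ; Y_{8,-2}(Ω₂) = (-0.368192, 0.058361) ; Δ = (0.086210, -0.090522)
  [-1]  conj(Y_{8,-1})(Ω₁) = (0.006531, 0.019300) ; Y_{8,-1}(Ω₂) = (-0.010399, 0.000819) ; Δ = (-0.000084, -0.000195)
  [+0]  conj(Y_{8,0})(Ω₁) = (-0.328723, -0.000000) ; Y_{8,0}(Ω₂) = (0.369823, 0.000000) ; Δ = (-0.121569, -0.000000)
  [+1]  conj(Y_{8,1})(Ω₁) = (-0.006531, 0.019300) ; Y_{8,1}(Ω₂) = (0.010399, 0.000819) ; Δ = (-0.000084, 0.000195)
  [+2]  conj(Y_{8,2})(Ω₁) = (-0.266420, -0.203626) ; Y_{8,2}(Ω₂) = (-0.368192, -0.058361) ; Δ = (0.086210, 0.090522)
  [+3]  conj(Y_{8,3})(Ω₁) = (0.037137, -0.024968) ; Y_{8,3}(Ω₂) = (-0.173601, -0.041711) ; Δ = (-0.007488, 0.002785)
  [+4]  conj(Y_{8,4})(Ω₁) = (-0.088696, -0.326043) ; Y_{8,4}(Ω₂) = (0.251585, 0.081812) ; Δ = (0.004360, -0.089284)
  [+5]  conj(Y_{8,5})(Ω₁) = (0.196949, 0.011967) ; Y_{8,5}(Ω₂) = (0.425021, 0.176199) ; Δ = (0.081599, 0.039788)
  [+6]  conj(Y_{8,6})(Ω₁) = (0.096143, -0.235917) ; Y_{8,6}(Ω₂) = (0.315949, 0.161128) ; Δ = (0.068389, -0.059046)
  [+7]  conj(Y_{8,7})(Ω₁) = (0.344593, 0.298157) ; Y_{8,7}(Ω₂) = (0.141469, 0.086774) ; Δ = (0.022877, 0.072082)
  [+8]  conj(Y_{8,8})(Ω₁) = (-0.246701, 0.144952) ; Y_{8,8}(Ω₂) = (0.036704, 0.026694) ; Δ = (-0.012924, -0.001265)
Σ over m = (0.364307, 0.000000); ×(4π/17) → (0.269295, 0.000000). Real part: 0.269295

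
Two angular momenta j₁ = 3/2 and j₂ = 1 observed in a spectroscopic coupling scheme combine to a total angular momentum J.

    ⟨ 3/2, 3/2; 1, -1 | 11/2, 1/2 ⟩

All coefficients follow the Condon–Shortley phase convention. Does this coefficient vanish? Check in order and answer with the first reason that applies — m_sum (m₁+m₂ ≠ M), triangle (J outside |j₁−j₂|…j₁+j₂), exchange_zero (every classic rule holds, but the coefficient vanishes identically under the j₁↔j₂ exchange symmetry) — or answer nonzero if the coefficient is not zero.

triangle

m-sum: m₁+m₂ = 3/2+(-1) = 1/2, M = 1/2  ✓
triangle: need |j₁−j₂| ≤ J ≤ j₁+j₂, i.e. J ∈ [1/2, 5/2]; J = 11/2 is outside ✗ ⇒ coefficient is 0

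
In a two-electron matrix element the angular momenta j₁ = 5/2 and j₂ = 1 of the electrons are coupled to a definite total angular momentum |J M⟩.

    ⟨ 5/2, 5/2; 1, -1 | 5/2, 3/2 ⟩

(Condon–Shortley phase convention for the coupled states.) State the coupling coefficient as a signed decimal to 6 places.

√[6·1!4!1!/7! · 5!0!0!2!4!1!] = √(1152/7)
  +(−1)^0/∏(0,1,0,0,4,1)! = 1/24  (running 1/24)
⟨..|..⟩ = √(1152/7)·(1/24) = +0.534522

+0.534522  (= +√(2/7))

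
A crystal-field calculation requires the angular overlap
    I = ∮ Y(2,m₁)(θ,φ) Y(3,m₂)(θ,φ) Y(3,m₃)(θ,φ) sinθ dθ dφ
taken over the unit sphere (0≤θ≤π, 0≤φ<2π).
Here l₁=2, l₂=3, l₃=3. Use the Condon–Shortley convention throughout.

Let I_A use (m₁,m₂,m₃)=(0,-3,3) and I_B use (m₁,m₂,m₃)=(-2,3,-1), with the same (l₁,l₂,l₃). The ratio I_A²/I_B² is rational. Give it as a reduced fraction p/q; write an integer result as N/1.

Shared (l₁,l₂,l₃)=(2,3,3): N and (l;000)² cancel in I_A²/I_B².
A: Δ = 2!·2!·4!/9! = 1/3780; Racah Σ t=0..0: t=0:+1/96 = 1/96; ⇒ 3j(2 3 3; 0 -3 3)² = 5/84, sgn +1
B: Δ = 2!·2!·4!/9! = 1/3780; Racah Σ t=2..2: t=2:+1/96 = 1/96; ⇒ 3j(2 3 3; -2 3 -1)² = 1/42, sgn +1
I_A²/I_B² = (5/84)/(1/42) = 5/2

5/2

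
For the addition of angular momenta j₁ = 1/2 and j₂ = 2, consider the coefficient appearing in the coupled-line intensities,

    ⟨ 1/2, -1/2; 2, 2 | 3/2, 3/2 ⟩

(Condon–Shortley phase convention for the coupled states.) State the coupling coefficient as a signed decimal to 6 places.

-0.894427

√[4·1!0!3!/5! · 0!1!4!0!3!0!] = √(144/5)
  +(−1)^1/∏(1,0,0,3,0,0)! = -1/6  (running -1/6)
⟨..|..⟩ = √(144/5)·(-1/6) = -0.894427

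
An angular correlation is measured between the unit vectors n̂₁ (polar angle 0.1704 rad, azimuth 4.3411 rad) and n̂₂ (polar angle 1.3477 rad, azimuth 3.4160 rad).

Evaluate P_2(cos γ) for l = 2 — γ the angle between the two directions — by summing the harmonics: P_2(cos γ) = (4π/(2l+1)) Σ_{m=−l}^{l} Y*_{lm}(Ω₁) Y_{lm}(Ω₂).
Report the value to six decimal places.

-0.348733

Addition theorem: P_2(cos γ) = (4π/5) Σ_m Y*_{lm}(Ω₁) Y_{lm}(Ω₂), m = −2…2:
  m=-2: Y*=-0.00818 + 0.00751j  Y=0.31342 - 0.19165j  product -0.00113 + 0.00392j
  m=-1: Y*=-0.04684 - 0.12031j  Y=-0.16045 + 0.04517j  product 0.01295 + 0.01719j
  m=+0: Y*=0.60357 + 0.00000j  Y=-0.26907 + 0.00000j  product -0.16241 + 0.00000j
  m=+1: Y*=0.04684 - 0.12031j  Y=0.16045 + 0.04517j  product 0.01295 - 0.01719j
  m=+2: Y*=-0.00818 - 0.00751j  Y=0.31342 + 0.19165j  product -0.00113 - 0.00392j
Σ over m = -0.13876 + 0.00000j; ×(4π/5) → -0.34873 + 0.00000j. Real part: -0.348733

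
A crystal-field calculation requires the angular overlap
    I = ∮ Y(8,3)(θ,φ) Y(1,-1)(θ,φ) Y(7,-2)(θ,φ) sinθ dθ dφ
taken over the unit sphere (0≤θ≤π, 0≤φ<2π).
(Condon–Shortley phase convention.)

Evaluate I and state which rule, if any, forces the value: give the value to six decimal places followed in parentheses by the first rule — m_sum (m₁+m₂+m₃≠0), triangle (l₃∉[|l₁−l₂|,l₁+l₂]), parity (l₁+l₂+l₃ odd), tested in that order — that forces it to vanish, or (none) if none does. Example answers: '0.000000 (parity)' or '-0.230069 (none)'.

Checks pass: Σm=0; 16 even; l₃=7∈[7,9].
(2·8+1)(2·1+1)(2·7+1) = 765
Δ: 2! 14! 0! / 17! → 1/2040
sum: t=1:−1/25401600 = -1/25401600
3j²(8 1 7; 0 0 0) = Δ·Π!·Σ² = 8/255  (sign +1)
sum: t=0:+1/87091200 = 1/87091200
3j²(8 1 7; 3 -1 -2) = Δ·Π!·Σ² = 11/408  (sign -1)
combine: 4πI² = 765·8/255·11/408 = 11/17
take √, sign -1: I = -0.22691696
No selection rule forces the value: the integral is nonzero (none).

-0.226917 (none)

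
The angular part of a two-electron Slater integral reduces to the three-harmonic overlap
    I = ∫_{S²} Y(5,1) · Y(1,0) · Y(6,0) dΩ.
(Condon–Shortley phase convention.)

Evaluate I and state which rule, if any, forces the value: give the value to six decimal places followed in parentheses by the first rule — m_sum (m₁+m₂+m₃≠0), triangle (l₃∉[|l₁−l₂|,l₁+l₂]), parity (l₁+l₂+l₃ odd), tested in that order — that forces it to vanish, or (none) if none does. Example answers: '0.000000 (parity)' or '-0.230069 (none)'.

m-sum = 1 + 0 + 0 = 1 ≠ 0 ⇒ I = 0

0.000000 (m_sum)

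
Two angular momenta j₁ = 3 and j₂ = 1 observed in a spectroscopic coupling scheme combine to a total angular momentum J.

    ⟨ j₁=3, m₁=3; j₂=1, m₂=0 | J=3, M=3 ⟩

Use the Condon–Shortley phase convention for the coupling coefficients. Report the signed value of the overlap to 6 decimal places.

j₁+j₂−J=1  J+j₁−j₂=5  J−j₁+j₂=1  j₁+j₂+J+1=8
(j₁±m₁, j₂±m₂, J±M) = (6,0,1,1,6,0)
P² = 10800
sum k=0..0:
  [0] +1/120 = 1/120
S = 1/120
C² = P²·S² = 3/4 ; C = +0.866025

+0.866025  (= +√(3/4))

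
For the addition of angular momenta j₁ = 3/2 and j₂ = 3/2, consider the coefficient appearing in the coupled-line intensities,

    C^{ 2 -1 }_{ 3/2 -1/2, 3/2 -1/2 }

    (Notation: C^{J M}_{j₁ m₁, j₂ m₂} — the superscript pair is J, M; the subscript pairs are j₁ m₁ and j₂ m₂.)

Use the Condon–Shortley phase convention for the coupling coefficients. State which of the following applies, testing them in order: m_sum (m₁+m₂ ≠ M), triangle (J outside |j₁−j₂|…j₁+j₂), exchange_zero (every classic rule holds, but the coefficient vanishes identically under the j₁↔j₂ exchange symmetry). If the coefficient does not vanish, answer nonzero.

exchange_zero

m-sum: m₁+m₂ = -1/2+(-1/2) = -1, M = -1  ✓
triangle: |j₁−j₂| = 0 ≤ J = 2 ≤ j₁+j₂ = 3  ✓
exchange: j₁=j₂ and m₁=m₂, and (−1)^(j₁+j₂−J) = (−1)^1 = −1 forces ⟨j₁m₁;j₂m₂|JM⟩ = −⟨j₂m₂;j₁m₁|JM⟩ = −⟨j₁m₁;j₂m₂|JM⟩ ⇒ the coefficient vanishes identically
Racah sum check: Σ_k collapses to 0 ⇒ CG = 0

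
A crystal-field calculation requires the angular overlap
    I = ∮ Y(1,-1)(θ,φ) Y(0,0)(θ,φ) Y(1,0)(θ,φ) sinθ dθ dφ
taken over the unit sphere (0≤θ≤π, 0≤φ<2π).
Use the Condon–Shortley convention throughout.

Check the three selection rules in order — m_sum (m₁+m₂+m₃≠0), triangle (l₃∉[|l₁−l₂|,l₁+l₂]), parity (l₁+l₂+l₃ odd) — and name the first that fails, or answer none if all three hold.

azimuthal sum: -1 + 0 + 0 = -1  ✗
1 ≤ 1 ≤ 1 (triangle on l)
L = 1 + 0 + 1 = 2 (even)

m_sum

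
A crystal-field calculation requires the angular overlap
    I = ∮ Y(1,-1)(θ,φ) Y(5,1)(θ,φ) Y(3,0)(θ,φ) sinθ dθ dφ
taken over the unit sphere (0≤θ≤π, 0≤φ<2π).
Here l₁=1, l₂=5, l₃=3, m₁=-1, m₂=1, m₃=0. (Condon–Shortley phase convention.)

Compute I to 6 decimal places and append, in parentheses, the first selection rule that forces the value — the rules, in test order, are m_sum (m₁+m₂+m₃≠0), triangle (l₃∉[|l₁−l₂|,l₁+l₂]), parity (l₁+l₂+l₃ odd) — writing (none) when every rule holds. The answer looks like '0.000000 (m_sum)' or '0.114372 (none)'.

|1−5|≤3≤1+5 violated ⇒ I = 0

0.000000 (triangle)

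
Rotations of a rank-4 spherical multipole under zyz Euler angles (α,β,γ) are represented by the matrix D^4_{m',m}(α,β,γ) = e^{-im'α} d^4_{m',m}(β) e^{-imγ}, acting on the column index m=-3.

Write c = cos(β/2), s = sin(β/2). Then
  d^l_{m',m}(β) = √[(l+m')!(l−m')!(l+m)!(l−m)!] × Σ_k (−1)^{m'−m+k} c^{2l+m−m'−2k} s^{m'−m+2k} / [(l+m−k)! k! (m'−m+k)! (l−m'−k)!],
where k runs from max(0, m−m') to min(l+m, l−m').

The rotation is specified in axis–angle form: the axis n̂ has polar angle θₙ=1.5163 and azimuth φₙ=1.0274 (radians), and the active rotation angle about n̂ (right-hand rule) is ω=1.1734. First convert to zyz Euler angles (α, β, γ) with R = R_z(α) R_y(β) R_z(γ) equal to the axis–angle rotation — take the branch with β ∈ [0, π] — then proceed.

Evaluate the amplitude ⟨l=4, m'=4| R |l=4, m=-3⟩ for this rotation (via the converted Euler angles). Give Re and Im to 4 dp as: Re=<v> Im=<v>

Re=0.0301 Im=0.0218

Axis–angle → zyz. n̂ = (sinθₙcosφₙ, sinθₙsinφₙ, cosθₙ) = (+0.516278, +0.854687, +0.054469), ω = 1.1734.
R = I cosω + sinω [n̂]ₓ + (1−cosω) n̂n̂ᵀ gives
  R = [+0.550405, +0.220257, +0.805320; +0.320707, +0.834795, -0.447509; -0.770845, +0.504583, +0.388838]
β = atan2(√(R₁₃²+R₂₃²), R₃₃) = 1.171427; α = atan2(R₂₃, R₁₃) mod 2π = 5.775984; γ = atan2(R₃₂, −R₃₁) mod 2π = 0.579591
D^4_{4,-3}(5.7760,1.1714,0.5796) = e^{-i·4·5.7760}·d^4_{4,-3}(1.1714)·e^{-i·-3·0.5796}. Compute d first:
Half-angle: c=0.833318, s=0.552794. N=√(40320·1·1·5040)=14255.272709
The bounds max(0,m−m')=0 and min(l+m,l−m')=0 give 1 term
  k=0: (−1)^7·14255.2727/(5040)·0.8333^1·0.5528^7 = -0.037179
d^4_{4,-3}(1.1714) = -0.037179
Phases: e^{-i·(4)·5.7760}=-0.442164+0.896934i, e^{-i·(-3)·0.5796}=-0.167188+0.985925i ⇒ D=+0.030129+0.021783i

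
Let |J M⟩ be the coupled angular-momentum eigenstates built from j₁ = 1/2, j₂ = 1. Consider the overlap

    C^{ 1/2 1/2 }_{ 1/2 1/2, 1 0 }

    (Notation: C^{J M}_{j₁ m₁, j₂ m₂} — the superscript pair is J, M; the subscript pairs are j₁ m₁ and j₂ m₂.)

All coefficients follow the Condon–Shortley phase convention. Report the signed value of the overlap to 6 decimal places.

j₁+j₂−J=1  J+j₁−j₂=0  J−j₁+j₂=1  j₁+j₂+J+1=3
(j₁±m₁, j₂±m₂, J±M) = (1,0,1,1,1,0)
P² = 1/3
sum k=0..0:
  [0] +1/1 = 1
S = 1
C² = P²·S² = 1/3 ; C = +0.577350

+0.577350  (= +√(1/3))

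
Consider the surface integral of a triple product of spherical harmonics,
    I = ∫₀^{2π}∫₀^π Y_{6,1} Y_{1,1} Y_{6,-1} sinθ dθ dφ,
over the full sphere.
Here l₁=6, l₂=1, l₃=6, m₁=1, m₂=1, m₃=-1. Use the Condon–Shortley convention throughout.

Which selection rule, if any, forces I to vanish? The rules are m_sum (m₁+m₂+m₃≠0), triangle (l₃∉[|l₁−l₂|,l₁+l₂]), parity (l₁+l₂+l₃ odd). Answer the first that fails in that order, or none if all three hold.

m_sum

Σmᵢ = 1  ✗
l₃∈[|l₁−l₂|,l₁+l₂]=[5,7], have l₃=6
Σlᵢ = 13 ⇒ odd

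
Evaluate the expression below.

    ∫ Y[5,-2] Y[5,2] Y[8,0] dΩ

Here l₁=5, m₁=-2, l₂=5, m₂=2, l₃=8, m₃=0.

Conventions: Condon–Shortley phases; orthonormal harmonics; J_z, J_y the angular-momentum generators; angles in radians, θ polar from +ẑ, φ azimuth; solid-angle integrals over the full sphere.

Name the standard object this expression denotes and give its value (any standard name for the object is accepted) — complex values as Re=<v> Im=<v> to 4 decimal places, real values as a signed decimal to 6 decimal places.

This is a Gaunt coefficient — the integral of a triple product of spherical harmonics over the sphere.
m-sum 0 ✓  L=18 even ✓  0≤8≤10 ✓
Π(2lᵢ+1) = 11×11×17 = 2057
triangle coeff Δ(5,5,8) = 1/37413090
Σ_t [0,2]: t=0:+1/1036800 t=1:−1/331776 t=2:+1/1036800 = -1/921600
(3j)²=490/46189 [(5 5 8; 0 0 0)], sign=-1
Σ_t [0,2]: t=0:+1/50803200 t=1:−1/2073600 t=2:+1/1036800 = 17/33868800
(3j)²=136/13585 [(5 5 8; -2 2 0)], sign=+1
⇒ 4πI² = 13328/61009
I = (-1)√(13328/61009/(4π)) = -0.13185014

Gaunt coefficient, -0.131850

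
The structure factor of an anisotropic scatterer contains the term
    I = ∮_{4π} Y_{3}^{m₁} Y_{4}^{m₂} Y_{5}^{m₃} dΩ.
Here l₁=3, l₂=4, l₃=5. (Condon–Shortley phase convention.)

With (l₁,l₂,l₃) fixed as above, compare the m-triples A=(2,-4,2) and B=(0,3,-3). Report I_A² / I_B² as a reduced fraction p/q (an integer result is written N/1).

l's match ⇒ only the (l;m) 3-j factors differ between A and B.
A: triangle coeff Δ(3,4,5) = 1/180180; Σ_t [0,0]: t=0:+1/8640 = 1/8640; (3j)²=14/1287 [(3 4 5; 2 -4 2)], sign=-1
B: triangle coeff Δ(3,4,5) = 1/180180; Σ_t [1,2]: t=1:−1/2880 t=2:+1/1440 = 1/2880; (3j)²=7/715 [(3 4 5; 0 3 -3)], sign=+1
I_A²/I_B² = (14/1287)/(7/715) = 10/9

10/9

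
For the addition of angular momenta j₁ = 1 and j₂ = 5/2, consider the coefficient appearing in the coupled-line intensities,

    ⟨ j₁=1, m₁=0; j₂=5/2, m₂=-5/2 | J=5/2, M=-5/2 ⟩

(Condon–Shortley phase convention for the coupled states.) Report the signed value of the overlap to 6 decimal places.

+0.845154

triangle: 1!·1!·4!/7! = 24/5040
(j±m)!: 1!·1!·0!·5!·0!·5! = 14400
prefactor² = (2J+1)·Δ·N² = 2880/7
  k=0: +1/(0!·1!·1!·0!·0!·4!) = 1/24
Σ = 1/24  ⇒  CG² = 2880/7·(1/24)² = 5/7
CG = +√(5/7) = +0.845154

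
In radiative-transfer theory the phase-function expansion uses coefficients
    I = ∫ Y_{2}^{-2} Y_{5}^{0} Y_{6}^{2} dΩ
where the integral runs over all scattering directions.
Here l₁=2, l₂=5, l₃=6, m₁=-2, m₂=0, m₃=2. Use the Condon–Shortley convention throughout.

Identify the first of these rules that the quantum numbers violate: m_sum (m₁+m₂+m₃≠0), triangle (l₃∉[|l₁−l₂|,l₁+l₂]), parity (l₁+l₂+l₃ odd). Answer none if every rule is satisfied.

azimuthal sum: -2 + 0 + 2 = 0  ✓
3 ≤ 6 ≤ 7 (triangle on l)  ✓
L = 2 + 5 + 6 = 13 (odd)  ✗

parity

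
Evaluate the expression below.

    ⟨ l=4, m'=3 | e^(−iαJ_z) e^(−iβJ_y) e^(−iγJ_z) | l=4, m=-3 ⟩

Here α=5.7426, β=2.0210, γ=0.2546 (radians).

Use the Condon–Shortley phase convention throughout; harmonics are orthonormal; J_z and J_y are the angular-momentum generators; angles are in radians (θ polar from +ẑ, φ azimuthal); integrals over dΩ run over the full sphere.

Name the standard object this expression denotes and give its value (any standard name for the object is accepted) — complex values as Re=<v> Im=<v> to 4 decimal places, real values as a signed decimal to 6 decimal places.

Wigner D-matrix element, Re=-0.3386 Im=0.3192

This is a Wigner D-matrix element — the rotation-matrix element ⟨l m'| R(α,β,γ) |l m⟩ in the angular-momentum basis.
Split into d^4_{3,-3}(β=2.0210) × two z-phases.
With c≡cos(β/2)=0.531437 and s≡sin(β/2)=0.847098, N=[5040·1·1·5040]^{1/2}=5040.000000
The bounds max(0,m−m')=0 and min(l+m,l−m')=1 give 2 terms
  k=0: (−1)^6·5040.0000/(720)·0.5314^2·0.8471^6 = +0.730471
  k=1: (−1)^7·5040.0000/(5040)·0.5314^0·0.8471^8 = -0.265136
d^4_{3,-3}(2.0210) = +0.730471 -0.265136 = +0.465335
Phases: e^{-i·(3)·5.7426}=-0.050938+0.998702i, e^{-i·(-3)·0.2546}=+0.722213+0.691671i ⇒ D=-0.338560+0.319240i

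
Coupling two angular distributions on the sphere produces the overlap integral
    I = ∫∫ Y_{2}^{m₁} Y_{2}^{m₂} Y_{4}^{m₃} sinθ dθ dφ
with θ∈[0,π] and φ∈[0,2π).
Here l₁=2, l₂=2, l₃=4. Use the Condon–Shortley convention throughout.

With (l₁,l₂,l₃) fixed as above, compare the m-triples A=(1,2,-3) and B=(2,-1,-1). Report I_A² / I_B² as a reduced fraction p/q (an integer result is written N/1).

7/1

Shared (l₁,l₂,l₃)=(2,2,4): N and (l;000)² cancel in I_A²/I_B².
A: Δ = 0!·4!·4!/9! = 1/630; Racah Σ t=0..0: t=0:+1/144 = 1/144; ⇒ 3j(2 2 4; 1 2 -3)² = 1/18, sgn -1
B: Δ = 0!·4!·4!/9! = 1/630; Racah Σ t=0..0: t=0:+1/144 = 1/144; ⇒ 3j(2 2 4; 2 -1 -1)² = 1/126, sgn -1
I_A²/I_B² = (1/18)/(1/126) = 7/1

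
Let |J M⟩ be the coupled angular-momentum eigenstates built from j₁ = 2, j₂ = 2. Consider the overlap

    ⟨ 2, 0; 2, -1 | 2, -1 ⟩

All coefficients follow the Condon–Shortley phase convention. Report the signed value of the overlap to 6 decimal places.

-0.267261  (= −√(1/14))

j₁+j₂−J=2  J+j₁−j₂=2  J−j₁+j₂=2  j₁+j₂+J+1=7
(j₁±m₁, j₂±m₂, J±M) = (2,2,1,3,1,3)
P² = 8/7
sum k=0..1:
  [0] +1/4 = 1/4
  [1] −1/2 = -1/2
S = -1/4
C² = P²·S² = 1/14 ; C = -0.267261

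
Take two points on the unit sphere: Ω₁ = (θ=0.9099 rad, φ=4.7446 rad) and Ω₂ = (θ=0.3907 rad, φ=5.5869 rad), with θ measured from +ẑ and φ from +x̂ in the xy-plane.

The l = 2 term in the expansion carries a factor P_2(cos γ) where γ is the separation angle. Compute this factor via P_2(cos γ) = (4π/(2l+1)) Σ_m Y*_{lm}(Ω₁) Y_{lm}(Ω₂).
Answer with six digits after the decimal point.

0.384101

Expand P_2 via completeness: Σ_{m} conj(Y_{2,m}) at Ω₁ times Y_{2,m} at Ω₂ —
  m=-2: (-0.240234, -0.015498) × (0.009932, 0.055136) = (-0.001532, -0.013400)  (running Σ = (-0.001532, -0.013400))
  m=-1: (0.012056, -0.374167) × (0.208719, 0.174481) = (0.067801, -0.075992)  (running Σ = (0.066270, -0.089392))
  m=0: (0.041109, -0.000000) × (0.493554, 0.000000) = (0.020289, 0.000000)  (running Σ = (0.086559, -0.089392))
  m=1: (-0.012056, -0.374167) × (-0.208719, 0.174481) = (0.067801, 0.075992)  (running Σ = (0.154360, -0.013400))
  m=2: (-0.240234, 0.015498) × (0.009932, -0.055136) = (-0.001532, 0.013400)  (running Σ = (0.152829, -0.000000))
Σ over m = (0.152829, -0.000000); ×(4π/5) → (0.384101, -0.000000). Real part: 0.384101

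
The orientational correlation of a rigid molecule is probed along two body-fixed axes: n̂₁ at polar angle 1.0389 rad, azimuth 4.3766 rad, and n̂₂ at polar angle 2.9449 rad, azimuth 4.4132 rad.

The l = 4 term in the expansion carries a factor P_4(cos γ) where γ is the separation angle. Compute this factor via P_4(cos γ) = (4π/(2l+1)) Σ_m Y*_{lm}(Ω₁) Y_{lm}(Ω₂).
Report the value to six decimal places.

0.020217

Term-by-term m-sum for l=4 (normalisation 4π/9 = 1.396263):
  m=-4: (0.055101, -0.237856) × (0.000236, 0.000601) = (0.000156, -0.000023)  (running Σ = (0.000156, -0.000023))
  m=-3: (0.343566, 0.217043) × (-0.007163, 0.005713) = (-0.003701, 0.000408)  (running Σ = (-0.003545, 0.000385))
  m=-2: (-0.155719, 0.123770) × (-0.060515, -0.041257) = (0.014530, -0.001065)  (running Σ = (0.010985, -0.000680))
  m=-1: (0.081730, 0.234181) × (0.099755, -0.323410) = (0.083889, -0.003072)  (running Σ = (0.094874, -0.003752))
  m=0: (-0.253983, -0.000000) × (0.690080, 0.000000) = (-0.175269, -0.000000)  (running Σ = (-0.080395, -0.003752))
  m=1: (-0.081730, 0.234181) × (-0.099755, -0.323410) = (0.083889, 0.003072)  (running Σ = (0.003495, -0.000680))
  m=2: (-0.155719, -0.123770) × (-0.060515, 0.041257) = (0.014530, 0.001065)  (running Σ = (0.018024, 0.000385))
  m=3: (-0.343566, 0.217043) × (0.007163, 0.005713) = (-0.003701, -0.000408)  (running Σ = (0.014324, -0.000023))
  m=4: (0.055101, 0.237856) × (0.000236, -0.000601) = (0.000156, 0.000023)  (running Σ = (0.014479, -0.000000))
Σ over m = (0.014479, -0.000000); ×(4π/9) → (0.020217, -0.000000). Real part: 0.020217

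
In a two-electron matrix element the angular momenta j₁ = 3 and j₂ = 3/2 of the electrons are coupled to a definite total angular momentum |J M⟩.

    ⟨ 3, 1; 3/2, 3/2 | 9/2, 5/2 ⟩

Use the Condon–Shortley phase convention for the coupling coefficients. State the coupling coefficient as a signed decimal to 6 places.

+√(5/12) = +0.645497

triangle: 0!×6!×3!/10! = 4320/3628800
(j±m)!: 4!×2!×3!×0!×7!×2! = 2903040
prefactor² = (2J+1)×Δ×N² = 34560
  k=0: +1/(0!×0!×2!×3!×4!×0!) = 1/288
Σ = 1/288  ⇒  CG² = 34560×(1/288)² = 5/12
CG = +√(5/12) = +0.645497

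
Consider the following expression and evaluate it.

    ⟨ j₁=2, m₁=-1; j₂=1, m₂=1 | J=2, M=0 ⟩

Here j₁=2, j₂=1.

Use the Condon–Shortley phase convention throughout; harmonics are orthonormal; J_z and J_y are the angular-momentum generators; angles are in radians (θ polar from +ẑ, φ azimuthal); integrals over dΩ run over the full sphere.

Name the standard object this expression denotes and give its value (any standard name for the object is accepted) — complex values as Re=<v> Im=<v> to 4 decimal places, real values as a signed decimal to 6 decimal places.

This is a Clebsch–Gordan (vector-coupling) coefficient.
triangle: 1!·3!·1!/6! = 6/720
(j±m)!: 1!·3!·2!·0!·2!·2! = 48
prefactor² = (2J+1)·Δ·N² = 2
  k=1: −1/(1!·0!·2!·1!·1!·0!) = -1/2
Σ = -1/2  ⇒  CG² = 2·(-1/2)² = 1/2
CG = −√(1/2) = -0.707107

Clebsch–Gordan coefficient, −√(1/2) ≈ -0.707107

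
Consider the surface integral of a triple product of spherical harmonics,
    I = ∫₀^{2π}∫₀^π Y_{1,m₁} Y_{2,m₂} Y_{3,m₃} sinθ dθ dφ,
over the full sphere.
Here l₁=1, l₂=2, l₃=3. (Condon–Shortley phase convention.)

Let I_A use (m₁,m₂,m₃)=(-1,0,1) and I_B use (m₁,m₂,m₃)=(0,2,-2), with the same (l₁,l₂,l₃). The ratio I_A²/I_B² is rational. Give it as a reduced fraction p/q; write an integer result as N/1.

l's match ⇒ only the (l;m) 3-j factors differ between A and B.
A: triangle coeff Δ(1,2,3) = 1/105; Σ_t [0,0]: t=0:+1/8 = 1/8; (3j)²=2/35 [(1 2 3; -1 0 1)], sign=+1
B: triangle coeff Δ(1,2,3) = 1/105; Σ_t [0,0]: t=0:+1/24 = 1/24; (3j)²=1/21 [(1 2 3; 0 2 -2)], sign=-1
I_A²/I_B² = (2/35)/(1/21) = 6/5

6/5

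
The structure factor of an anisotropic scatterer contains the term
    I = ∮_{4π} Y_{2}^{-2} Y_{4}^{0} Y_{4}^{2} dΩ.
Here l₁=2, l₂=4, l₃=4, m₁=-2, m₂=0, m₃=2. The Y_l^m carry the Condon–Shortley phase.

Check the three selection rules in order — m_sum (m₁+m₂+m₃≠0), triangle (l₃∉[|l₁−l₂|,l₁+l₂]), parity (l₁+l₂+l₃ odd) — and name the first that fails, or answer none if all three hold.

Σmᵢ = 0  ✓
l₃∈[|l₁−l₂|,l₁+l₂]=[2,6], have l₃=4  ✓
Σlᵢ = 10 ⇒ even  ✓

none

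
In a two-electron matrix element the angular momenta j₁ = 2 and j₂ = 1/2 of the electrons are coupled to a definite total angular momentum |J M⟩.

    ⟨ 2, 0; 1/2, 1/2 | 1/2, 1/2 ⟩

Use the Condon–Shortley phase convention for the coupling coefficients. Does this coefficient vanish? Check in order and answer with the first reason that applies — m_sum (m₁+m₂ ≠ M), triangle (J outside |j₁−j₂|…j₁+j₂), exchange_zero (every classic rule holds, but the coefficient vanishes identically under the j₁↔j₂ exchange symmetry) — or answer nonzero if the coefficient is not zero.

m-sum: m₁+m₂ = 0+1/2 = 1/2, M = 1/2  ✓
triangle: need |j₁−j₂| ≤ J ≤ j₁+j₂, i.e. J ∈ [3/2, 5/2]; J = 1/2 is outside ✗ ⇒ coefficient is 0

triangle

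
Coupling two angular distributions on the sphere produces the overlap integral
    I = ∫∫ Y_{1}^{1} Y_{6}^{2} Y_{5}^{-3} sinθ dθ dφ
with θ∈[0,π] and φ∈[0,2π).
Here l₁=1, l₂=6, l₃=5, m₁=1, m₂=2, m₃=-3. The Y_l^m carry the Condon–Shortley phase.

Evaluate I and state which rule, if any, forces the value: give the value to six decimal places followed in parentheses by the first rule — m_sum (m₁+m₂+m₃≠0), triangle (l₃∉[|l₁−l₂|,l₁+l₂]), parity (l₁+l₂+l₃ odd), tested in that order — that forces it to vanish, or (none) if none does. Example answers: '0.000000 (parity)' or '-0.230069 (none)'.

m-sum 0 ✓  L=12 even ✓  5≤5≤7 ✓
Π(2lᵢ+1) = 3×13×11 = 429
triangle coeff Δ(1,6,5) = 1/858
Σ_t [1,1]: t=1:−1/14400 = -1/14400
(3j)²=6/143 [(1 6 5; 0 0 0)], sign=+1
Σ_t [0,0]: t=0:+1/161280 = 1/161280
(3j)²=1/143 [(1 6 5; 1 2 -3)], sign=+1
⇒ 4πI² = 18/143
I = (+1)√(18/143/(4π)) = 0.10008369
No selection rule forces the value: the integral is nonzero (none).

0.100084 (none)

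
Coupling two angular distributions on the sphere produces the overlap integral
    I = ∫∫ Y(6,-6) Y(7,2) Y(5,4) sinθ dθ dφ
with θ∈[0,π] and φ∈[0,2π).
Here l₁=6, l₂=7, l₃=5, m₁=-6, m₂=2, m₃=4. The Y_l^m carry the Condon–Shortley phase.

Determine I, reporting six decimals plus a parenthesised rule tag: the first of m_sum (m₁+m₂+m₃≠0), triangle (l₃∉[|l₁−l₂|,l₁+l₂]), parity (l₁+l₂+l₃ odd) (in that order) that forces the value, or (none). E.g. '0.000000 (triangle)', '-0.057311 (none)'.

0.070641 (none)

Checks pass: Σm=0; 18 even; l₃=5∈[1,13].
(2·6+1)(2·7+1)(2·5+1) = 2145
Δ: 8! 4! 6! / 19! → 1/174594420
sum: t=2:+1/4147200 t=3:−1/207360 t=4:+1/82944 t=5:−1/207360 t=6:+1/4147200 = 1/345600
3j²(6 7 5; 0 0 0) = Δ·Π!·Σ² = 420/46189  (sign -1)
sum: t=8:+1/116121600 = 1/116121600
3j²(6 7 5; -6 2 4) = Δ·Π!·Σ² = 27/8398  (sign -1)
combine: 4πI² = 2145·420/46189·27/8398 = 85050/1356277
take √, sign +1: I = 0.07064119
No selection rule forces the value: the integral is nonzero (none).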